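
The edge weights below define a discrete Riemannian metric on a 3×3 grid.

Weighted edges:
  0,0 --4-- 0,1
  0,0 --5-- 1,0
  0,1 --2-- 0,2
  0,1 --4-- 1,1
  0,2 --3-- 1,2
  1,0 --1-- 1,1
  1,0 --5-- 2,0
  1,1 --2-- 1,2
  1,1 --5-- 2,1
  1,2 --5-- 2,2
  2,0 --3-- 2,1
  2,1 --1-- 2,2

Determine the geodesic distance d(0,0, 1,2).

Shortest path: 0,0 → 1,0 → 1,1 → 1,2, total weight = 8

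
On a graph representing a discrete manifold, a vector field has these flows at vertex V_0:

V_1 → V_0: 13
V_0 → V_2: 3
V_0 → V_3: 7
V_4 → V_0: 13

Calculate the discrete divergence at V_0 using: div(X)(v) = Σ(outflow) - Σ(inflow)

Divergence = sum of outgoing flows = (-13) + 3 + 7 + (-13) = -16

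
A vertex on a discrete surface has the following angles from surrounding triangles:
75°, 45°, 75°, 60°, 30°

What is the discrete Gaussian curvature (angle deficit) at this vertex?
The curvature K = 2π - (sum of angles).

Sum of angles = 285°. K = 360° - 285° = 75° = 5π/12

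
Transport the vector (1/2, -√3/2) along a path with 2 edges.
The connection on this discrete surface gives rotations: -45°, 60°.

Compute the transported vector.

Total rotation: (-45°) + 60° = 15°. Final vector: (0.7071, -0.7071)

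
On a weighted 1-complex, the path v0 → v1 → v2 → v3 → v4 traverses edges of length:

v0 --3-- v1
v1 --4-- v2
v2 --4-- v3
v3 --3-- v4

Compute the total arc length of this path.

Arc length = 3 + 4 + 4 + 3 = 14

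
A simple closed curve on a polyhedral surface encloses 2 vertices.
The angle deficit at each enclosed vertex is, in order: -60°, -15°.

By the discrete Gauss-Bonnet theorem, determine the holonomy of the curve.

Holonomy = total enclosed curvature = (-60°) + (-15°) = -75°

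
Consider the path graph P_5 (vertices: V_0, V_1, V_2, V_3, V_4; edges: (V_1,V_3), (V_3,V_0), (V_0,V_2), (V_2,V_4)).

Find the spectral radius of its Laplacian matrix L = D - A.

The path graph P_n has Laplacian eigenvalues λ_k = 2 − 2cos(kπ/n), k = 0, 1, …, n−1. Here n = 5:
k=0: 2 − 2cos(0) = 0.0; k=1: 2 − 2cos(π/5) = 0.382; k=2: 2 − 2cos(2π/5) = 1.382; k=3: 2 − 2cos(3π/5) = 2.618; k=4: 2 − 2cos(4π/5) = 3.618.
Laplacian eigenvalues: [0.0, 0.382, 1.382, 2.618, 3.618]. Largest eigenvalue (spectral radius) = 3.618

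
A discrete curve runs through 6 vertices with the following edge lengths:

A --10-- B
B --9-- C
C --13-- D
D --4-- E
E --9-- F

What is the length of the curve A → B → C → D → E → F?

Arc length = 10 + 9 + 13 + 4 + 9 = 45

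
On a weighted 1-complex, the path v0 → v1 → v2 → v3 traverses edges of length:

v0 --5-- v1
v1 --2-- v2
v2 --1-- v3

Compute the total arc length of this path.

Arc length = 5 + 2 + 1 = 8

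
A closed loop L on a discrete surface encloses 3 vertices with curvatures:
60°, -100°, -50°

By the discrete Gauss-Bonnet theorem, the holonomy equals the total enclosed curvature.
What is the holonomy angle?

Holonomy = total enclosed curvature = 60° + (-100°) + (-50°) = -90°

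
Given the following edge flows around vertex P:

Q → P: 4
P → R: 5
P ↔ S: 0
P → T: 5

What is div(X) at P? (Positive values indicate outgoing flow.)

Divergence = sum of outgoing flows = (-4) + 5 + 0 + 5 = 6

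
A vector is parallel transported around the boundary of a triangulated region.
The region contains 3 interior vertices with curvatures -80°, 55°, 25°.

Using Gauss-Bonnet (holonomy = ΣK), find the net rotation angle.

Holonomy = total enclosed curvature = (-80°) + 55° + 25° = 0°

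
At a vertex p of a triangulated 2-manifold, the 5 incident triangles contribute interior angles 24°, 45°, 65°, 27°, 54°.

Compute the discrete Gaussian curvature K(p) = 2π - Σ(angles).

Sum of angles = 215°. K = 360° - 215° = 145° = 29π/36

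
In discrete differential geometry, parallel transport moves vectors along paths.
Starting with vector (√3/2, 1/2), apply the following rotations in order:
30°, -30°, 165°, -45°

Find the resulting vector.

Total rotation: 30° + (-30°) + 165° + (-45°) = 120°. Final vector: (-0.8660, 0.5000)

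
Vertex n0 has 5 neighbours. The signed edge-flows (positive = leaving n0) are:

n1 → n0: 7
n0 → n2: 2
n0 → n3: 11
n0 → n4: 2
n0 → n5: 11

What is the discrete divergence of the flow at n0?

Divergence = sum of outgoing flows = (-7) + 2 + 11 + 2 + 11 = 19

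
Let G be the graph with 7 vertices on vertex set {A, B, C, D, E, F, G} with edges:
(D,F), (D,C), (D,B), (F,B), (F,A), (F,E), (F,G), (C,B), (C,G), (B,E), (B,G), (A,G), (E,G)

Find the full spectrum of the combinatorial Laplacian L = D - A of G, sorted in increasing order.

Degrees: deg(A) = 2, deg(B) = 5, deg(C) = 3, deg(D) = 3, deg(E) = 3, deg(F) = 5, deg(G) = 5.
L = D − A with rows/columns ordered (A, B, C, D, E, F, G):
  [ 2,  0,  0,  0,  0, -1, -1]
  [ 0,  5, -1, -1, -1, -1, -1]
  [ 0, -1,  3, -1,  0,  0, -1]
  [ 0, -1, -1,  3,  0, -1,  0]
  [ 0, -1,  0,  0,  3, -1, -1]
  [-1, -1,  0, -1, -1,  5, -1]
  [-1, -1, -1,  0, -1, -1,  5]
Characteristic polynomial: det(λI − L) = λ(λ² − 8λ + 11)(λ² − 8λ + 14)(λ² − 10λ + 23).
Roots: λ = 0; (λ² − 8λ + 11) = 0 ⇒ λ = 4 ± √5 ≈ 1.7639, 6.2361; (λ² − 8λ + 14) = 0 ⇒ λ = 4 ± √2 ≈ 2.5858, 5.4142; (λ² − 10λ + 23) = 0 ⇒ λ = 5 ± √2 ≈ 3.5858, 6.4142.
(Check: the roots sum (with multiplicity) to 26, matching trace L = Σdeg = 2·13 = 26.)
Laplacian eigenvalues (increasing order): [0.0, 1.7639, 2.5858, 3.5858, 5.4142, 6.2361, 6.4142]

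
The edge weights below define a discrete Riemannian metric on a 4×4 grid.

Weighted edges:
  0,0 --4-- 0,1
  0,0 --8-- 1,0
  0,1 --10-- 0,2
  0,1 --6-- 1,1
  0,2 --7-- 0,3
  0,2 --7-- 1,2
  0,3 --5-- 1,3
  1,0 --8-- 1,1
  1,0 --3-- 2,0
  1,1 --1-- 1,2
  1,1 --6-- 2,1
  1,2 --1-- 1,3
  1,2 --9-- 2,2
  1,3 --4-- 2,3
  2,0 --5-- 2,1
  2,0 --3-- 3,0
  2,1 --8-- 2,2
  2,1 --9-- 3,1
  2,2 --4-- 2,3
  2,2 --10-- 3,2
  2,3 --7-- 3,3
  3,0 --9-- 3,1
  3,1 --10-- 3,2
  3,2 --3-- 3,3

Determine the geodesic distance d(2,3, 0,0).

Shortest path: 2,3 → 1,3 → 1,2 → 1,1 → 0,1 → 0,0, total weight = 16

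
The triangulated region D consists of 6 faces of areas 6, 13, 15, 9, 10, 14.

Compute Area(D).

6 + 13 + 15 + 9 + 10 + 14 = 67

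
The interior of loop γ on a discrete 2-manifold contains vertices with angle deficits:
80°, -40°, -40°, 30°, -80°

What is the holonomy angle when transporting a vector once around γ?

Holonomy = total enclosed curvature = 80° + (-40°) + (-40°) + 30° + (-80°) = -50°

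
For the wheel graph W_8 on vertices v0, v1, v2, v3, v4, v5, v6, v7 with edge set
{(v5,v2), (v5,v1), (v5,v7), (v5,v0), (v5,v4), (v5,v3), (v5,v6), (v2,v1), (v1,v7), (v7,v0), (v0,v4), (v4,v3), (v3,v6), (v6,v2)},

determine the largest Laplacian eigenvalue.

The wheel W_8 is the join K_1 ∨ C_7 (a hub joined to every vertex of a cycle of length 7). For a join G ∨ H (G on p vertices, H on q vertices) the Laplacian spectrum is 0, p+q, the eigenvalues of L(G) other than one 0 each shifted by +q, and the eigenvalues of L(H) other than one 0 each shifted by +p. With G = K_1 (p = 1, nothing left after dropping its 0) and H = C_7 (q = 7, eigenvalues 2 − 2cos(2πk/7), k = 0, …, 6; drop k = 0), the spectrum of W_8 is 0, 8, and 1 + (2 − 2cos(2πk/7)) = 3 − 2cos(2πk/7) for k = 1, …, 6:
k=1: 3 − 2cos(2π/7) = 1.753; k=2: 3 − 2cos(4π/7) = 3.445; k=3: 3 − 2cos(6π/7) = 4.8019; k=4: 3 − 2cos(8π/7) = 4.8019; k=5: 3 − 2cos(10π/7) = 3.445; k=6: 3 − 2cos(12π/7) = 1.753.
Laplacian eigenvalues: [0.0, 1.753, 1.753, 3.445, 3.445, 4.8019, 4.8019, 8.0]. Largest eigenvalue (spectral radius) = 8.0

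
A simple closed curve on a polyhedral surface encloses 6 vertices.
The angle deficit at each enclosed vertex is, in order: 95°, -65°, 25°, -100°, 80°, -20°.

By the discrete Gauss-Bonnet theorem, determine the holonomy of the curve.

Holonomy = total enclosed curvature = 95° + (-65°) + 25° + (-100°) + 80° + (-20°) = 15°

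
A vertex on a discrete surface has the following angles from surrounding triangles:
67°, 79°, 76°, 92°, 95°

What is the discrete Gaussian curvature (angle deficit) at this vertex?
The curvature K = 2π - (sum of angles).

Sum of angles = 409°. K = 360° - 409° = -49° = -49π/180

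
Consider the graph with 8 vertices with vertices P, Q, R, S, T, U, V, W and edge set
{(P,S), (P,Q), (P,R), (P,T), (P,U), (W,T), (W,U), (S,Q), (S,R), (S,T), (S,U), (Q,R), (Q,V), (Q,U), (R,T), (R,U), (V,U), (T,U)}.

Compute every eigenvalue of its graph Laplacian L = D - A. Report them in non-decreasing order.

Degrees: deg(P) = 5, deg(Q) = 5, deg(R) = 5, deg(S) = 5, deg(T) = 5, deg(U) = 7, deg(V) = 2, deg(W) = 2.
L = D − A with rows/columns ordered (P, Q, R, S, T, U, V, W):
  [ 5, -1, -1, -1, -1, -1,  0,  0]
  [-1,  5, -1, -1,  0, -1, -1,  0]
  [-1, -1,  5, -1, -1, -1,  0,  0]
  [-1, -1, -1,  5, -1, -1,  0,  0]
  [-1,  0, -1, -1,  5, -1,  0, -1]
  [-1, -1, -1, -1, -1,  7, -1, -1]
  [ 0, -1,  0,  0,  0, -1,  2,  0]
  [ 0,  0,  0,  0, -1, -1,  0,  2]
Characteristic polynomial: det(λI − L) = λ(λ² − 7λ + 9)(λ² − 9λ + 15)(λ − 6)²(λ − 8).
Roots: λ = 0; (λ² − 7λ + 9) = 0 ⇒ λ = (7 ± √13)/2 ≈ 1.6972, 5.3028; (λ² − 9λ + 15) = 0 ⇒ λ = (9 ± √21)/2 ≈ 2.2087, 6.7913; (λ − 6) = 0 ⇒ λ = 6 (multiplicity 2); (λ − 8) = 0 ⇒ λ = 8.
(Check: the roots sum (with multiplicity) to 36, matching trace L = Σdeg = 2·18 = 36.)
Laplacian eigenvalues (increasing order): [0.0, 1.6972, 2.2087, 5.3028, 6.0, 6.0, 6.7913, 8.0]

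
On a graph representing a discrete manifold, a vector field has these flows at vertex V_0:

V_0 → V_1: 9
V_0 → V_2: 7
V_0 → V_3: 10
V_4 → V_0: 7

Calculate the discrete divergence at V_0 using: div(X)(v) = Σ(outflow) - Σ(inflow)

Divergence = sum of outgoing flows = 9 + 7 + 10 + (-7) = 19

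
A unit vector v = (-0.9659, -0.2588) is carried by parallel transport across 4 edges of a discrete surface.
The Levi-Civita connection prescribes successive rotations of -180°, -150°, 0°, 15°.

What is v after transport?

Total rotation: (-180°) + (-150°) + 0° + 15° = -315° ≡ 45° (mod 360°). Final vector: (-0.5000, -0.8660)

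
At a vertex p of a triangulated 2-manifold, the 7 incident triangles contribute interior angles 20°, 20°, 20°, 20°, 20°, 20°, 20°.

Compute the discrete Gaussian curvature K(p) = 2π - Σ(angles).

Sum of angles = 140°. K = 360° - 140° = 220°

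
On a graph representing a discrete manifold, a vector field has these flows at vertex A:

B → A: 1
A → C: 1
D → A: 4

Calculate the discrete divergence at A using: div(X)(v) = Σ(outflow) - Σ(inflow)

Divergence = sum of outgoing flows = (-1) + 1 + (-4) = -4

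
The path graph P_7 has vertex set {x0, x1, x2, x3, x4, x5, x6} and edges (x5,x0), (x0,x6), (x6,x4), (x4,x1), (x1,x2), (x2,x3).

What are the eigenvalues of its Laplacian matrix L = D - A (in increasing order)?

The path graph P_n has Laplacian eigenvalues λ_k = 2 − 2cos(kπ/n), k = 0, 1, …, n−1. Here n = 7:
k=0: 2 − 2cos(0) = 0.0; k=1: 2 − 2cos(π/7) = 0.1981; k=2: 2 − 2cos(2π/7) = 0.753; k=3: 2 − 2cos(3π/7) = 1.555; k=4: 2 − 2cos(4π/7) = 2.445; k=5: 2 − 2cos(5π/7) = 3.247; k=6: 2 − 2cos(6π/7) = 3.8019.
Laplacian eigenvalues (increasing order): [0.0, 0.1981, 0.753, 1.555, 2.445, 3.247, 3.8019]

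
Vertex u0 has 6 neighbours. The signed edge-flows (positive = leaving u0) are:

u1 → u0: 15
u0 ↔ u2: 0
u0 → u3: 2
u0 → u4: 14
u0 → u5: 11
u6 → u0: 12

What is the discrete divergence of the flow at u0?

Divergence = sum of outgoing flows = (-15) + 0 + 2 + 14 + 11 + (-12) = 0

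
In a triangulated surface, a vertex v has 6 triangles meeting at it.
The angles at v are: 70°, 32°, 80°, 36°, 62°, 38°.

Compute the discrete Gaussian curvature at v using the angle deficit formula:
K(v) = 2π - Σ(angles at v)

Sum of angles = 318°. K = 360° - 318° = 42° = 7π/30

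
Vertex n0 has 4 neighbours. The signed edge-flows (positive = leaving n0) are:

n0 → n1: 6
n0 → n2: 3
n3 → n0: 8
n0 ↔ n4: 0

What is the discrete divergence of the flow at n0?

Divergence = sum of outgoing flows = 6 + 3 + (-8) + 0 = 1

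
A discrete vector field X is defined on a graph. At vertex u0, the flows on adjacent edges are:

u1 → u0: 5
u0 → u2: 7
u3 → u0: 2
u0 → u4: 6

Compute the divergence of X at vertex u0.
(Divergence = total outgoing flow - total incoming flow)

Divergence = sum of outgoing flows = (-5) + 7 + (-2) + 6 = 6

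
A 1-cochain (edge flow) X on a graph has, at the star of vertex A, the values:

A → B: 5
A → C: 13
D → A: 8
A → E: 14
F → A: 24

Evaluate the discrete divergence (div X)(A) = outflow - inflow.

Divergence = sum of outgoing flows = 5 + 13 + (-8) + 14 + (-24) = 0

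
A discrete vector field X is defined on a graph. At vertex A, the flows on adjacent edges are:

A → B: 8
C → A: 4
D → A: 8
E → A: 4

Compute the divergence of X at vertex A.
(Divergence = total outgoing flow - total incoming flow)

Divergence = sum of outgoing flows = 8 + (-4) + (-8) + (-4) = -8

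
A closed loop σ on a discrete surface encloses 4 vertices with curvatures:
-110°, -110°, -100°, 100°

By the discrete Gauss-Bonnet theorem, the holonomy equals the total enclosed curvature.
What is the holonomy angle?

Holonomy = total enclosed curvature = (-110°) + (-110°) + (-100°) + 100° = -220°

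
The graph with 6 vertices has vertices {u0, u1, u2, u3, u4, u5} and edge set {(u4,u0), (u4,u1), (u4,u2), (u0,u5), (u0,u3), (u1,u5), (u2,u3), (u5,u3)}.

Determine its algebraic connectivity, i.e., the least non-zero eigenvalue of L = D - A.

Degrees: deg(u0) = 3, deg(u1) = 2, deg(u2) = 2, deg(u3) = 3, deg(u4) = 3, deg(u5) = 3.
L = D − A with rows/columns ordered (u0, u1, u2, u3, u4, u5):
  [ 3,  0,  0, -1, -1, -1]
  [ 0,  2,  0,  0, -1, -1]
  [ 0,  0,  2, -1, -1,  0]
  [-1,  0, -1,  3,  0, -1]
  [-1, -1, -1,  0,  3,  0]
  [-1, -1,  0, -1,  0,  3]
Characteristic polynomial: det(λI − L) = λ(λ² − 6λ + 7)(λ − 2)(λ − 3)(λ − 5).
Roots: λ = 0; (λ² − 6λ + 7) = 0 ⇒ λ = 3 ± √2 ≈ 1.5858, 4.4142; (λ − 2) = 0 ⇒ λ = 2; (λ − 3) = 0 ⇒ λ = 3; (λ − 5) = 0 ⇒ λ = 5.
(Check: the roots sum (with multiplicity) to 16, matching trace L = Σdeg = 2·8 = 16.)
Laplacian eigenvalues: [0.0, 1.5858, 2.0, 3.0, 4.4142, 5.0]. Algebraic connectivity (smallest non-zero eigenvalue) = 1.5858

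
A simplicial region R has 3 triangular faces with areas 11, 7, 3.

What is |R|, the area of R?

11 + 7 + 3 = 21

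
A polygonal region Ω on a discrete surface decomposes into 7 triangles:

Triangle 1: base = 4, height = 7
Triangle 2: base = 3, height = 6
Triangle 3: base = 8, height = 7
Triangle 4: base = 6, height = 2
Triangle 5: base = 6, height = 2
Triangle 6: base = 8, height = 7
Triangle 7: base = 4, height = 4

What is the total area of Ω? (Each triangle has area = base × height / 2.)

(1/2)×4×7 + (1/2)×3×6 + (1/2)×8×7 + (1/2)×6×2 + (1/2)×6×2 + (1/2)×8×7 + (1/2)×4×4 = 99.0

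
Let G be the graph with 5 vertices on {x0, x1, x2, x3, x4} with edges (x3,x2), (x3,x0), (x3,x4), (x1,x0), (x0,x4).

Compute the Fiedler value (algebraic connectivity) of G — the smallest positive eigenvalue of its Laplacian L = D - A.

Degrees: deg(x0) = 3, deg(x1) = 1, deg(x2) = 1, deg(x3) = 3, deg(x4) = 2.
L = D − A with rows/columns ordered (x0, x1, x2, x3, x4):
  [ 3, -1,  0, -1, -1]
  [-1,  1,  0,  0,  0]
  [ 0,  0,  1, -1,  0]
  [-1,  0, -1,  3, -1]
  [-1,  0,  0, -1,  2]
Characteristic polynomial: det(λI − L) = λ(λ² − 5λ + 3)(λ² − 5λ + 5).
Roots: λ = 0; (λ² − 5λ + 3) = 0 ⇒ λ = (5 ± √13)/2 ≈ 0.6972, 4.3028; (λ² − 5λ + 5) = 0 ⇒ λ = (5 ± √5)/2 ≈ 1.382, 3.618.
(Check: the roots sum (with multiplicity) to 10, matching trace L = Σdeg = 2·5 = 10.)
Laplacian eigenvalues: [0.0, 0.6972, 1.382, 3.618, 4.3028]. Algebraic connectivity (smallest non-zero eigenvalue) = 0.6972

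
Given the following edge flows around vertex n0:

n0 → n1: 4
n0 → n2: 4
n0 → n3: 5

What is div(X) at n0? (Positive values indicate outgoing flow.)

Divergence = sum of outgoing flows = 4 + 4 + 5 = 13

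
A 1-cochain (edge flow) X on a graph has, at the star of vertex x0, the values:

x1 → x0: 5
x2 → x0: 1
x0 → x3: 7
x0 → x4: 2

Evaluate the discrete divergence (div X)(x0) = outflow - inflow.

Divergence = sum of outgoing flows = (-5) + (-1) + 7 + 2 = 3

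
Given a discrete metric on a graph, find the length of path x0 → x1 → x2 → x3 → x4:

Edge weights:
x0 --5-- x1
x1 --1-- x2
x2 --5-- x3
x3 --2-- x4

Arc length = 5 + 1 + 5 + 2 = 13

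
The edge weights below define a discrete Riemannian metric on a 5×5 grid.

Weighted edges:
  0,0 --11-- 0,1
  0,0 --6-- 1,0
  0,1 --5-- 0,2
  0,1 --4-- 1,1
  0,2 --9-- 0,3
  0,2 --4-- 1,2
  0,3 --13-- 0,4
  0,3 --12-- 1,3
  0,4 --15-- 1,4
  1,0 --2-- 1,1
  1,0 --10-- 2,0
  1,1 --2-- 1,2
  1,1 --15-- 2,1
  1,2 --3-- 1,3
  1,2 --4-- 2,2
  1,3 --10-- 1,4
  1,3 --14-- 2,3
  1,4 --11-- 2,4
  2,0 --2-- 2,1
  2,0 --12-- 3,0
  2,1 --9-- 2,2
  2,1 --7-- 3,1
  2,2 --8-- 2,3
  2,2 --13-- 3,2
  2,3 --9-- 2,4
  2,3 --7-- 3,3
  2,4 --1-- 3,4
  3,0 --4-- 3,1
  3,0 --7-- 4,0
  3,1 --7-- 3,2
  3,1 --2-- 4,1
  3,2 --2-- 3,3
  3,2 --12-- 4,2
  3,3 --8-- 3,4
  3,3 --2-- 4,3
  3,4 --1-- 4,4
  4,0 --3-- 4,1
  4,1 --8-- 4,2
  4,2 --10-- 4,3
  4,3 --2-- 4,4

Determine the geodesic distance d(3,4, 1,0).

Shortest path: 3,4 → 2,4 → 2,3 → 2,2 → 1,2 → 1,1 → 1,0, total weight = 26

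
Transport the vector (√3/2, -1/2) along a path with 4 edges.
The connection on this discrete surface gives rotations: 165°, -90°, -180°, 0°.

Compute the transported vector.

Total rotation: 165° + (-90°) + (-180°) + 0° = -105°. Final vector: (-0.7071, -0.7071)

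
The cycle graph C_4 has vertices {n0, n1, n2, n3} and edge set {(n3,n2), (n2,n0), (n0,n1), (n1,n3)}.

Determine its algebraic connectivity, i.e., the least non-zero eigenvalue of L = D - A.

The cycle graph C_n has Laplacian eigenvalues λ_k = 2 − 2cos(2πk/n), k = 0, 1, …, n−1. Here n = 4:
k=0: 2 − 2cos(0) = 0.0; k=1: 2 − 2cos(π/2) = 2.0; k=2: 2 − 2cos(π) = 4.0; k=3: 2 − 2cos(3π/2) = 2.0.
Laplacian eigenvalues: [0.0, 2.0, 2.0, 4.0]. Algebraic connectivity (smallest non-zero eigenvalue) = 2.0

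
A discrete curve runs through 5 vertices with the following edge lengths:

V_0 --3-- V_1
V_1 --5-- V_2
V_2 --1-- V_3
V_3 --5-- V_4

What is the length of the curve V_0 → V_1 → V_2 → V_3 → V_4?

Arc length = 3 + 5 + 1 + 5 = 14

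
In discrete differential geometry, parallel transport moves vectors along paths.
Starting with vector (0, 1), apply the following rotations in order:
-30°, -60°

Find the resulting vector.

Total rotation: (-30°) + (-60°) = -90°. Final vector: (1, 0)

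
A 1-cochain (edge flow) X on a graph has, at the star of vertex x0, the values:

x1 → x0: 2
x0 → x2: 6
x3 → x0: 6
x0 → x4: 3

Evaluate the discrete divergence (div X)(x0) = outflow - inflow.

Divergence = sum of outgoing flows = (-2) + 6 + (-6) + 3 = 1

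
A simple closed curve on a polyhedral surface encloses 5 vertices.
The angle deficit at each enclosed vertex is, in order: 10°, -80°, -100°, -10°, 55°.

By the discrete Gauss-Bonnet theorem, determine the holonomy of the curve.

Holonomy = total enclosed curvature = 10° + (-80°) + (-100°) + (-10°) + 55° = -125°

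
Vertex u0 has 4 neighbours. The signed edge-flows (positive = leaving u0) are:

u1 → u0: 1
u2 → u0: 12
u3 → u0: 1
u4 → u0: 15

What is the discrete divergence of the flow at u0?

Divergence = sum of outgoing flows = (-1) + (-12) + (-1) + (-15) = -29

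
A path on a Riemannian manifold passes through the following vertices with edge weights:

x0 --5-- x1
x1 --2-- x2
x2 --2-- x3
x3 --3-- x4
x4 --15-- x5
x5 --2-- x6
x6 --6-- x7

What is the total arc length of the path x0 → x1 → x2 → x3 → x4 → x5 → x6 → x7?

Arc length = 5 + 2 + 2 + 3 + 15 + 2 + 6 = 35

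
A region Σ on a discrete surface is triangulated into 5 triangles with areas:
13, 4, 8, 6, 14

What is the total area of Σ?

13 + 4 + 8 + 6 + 14 = 45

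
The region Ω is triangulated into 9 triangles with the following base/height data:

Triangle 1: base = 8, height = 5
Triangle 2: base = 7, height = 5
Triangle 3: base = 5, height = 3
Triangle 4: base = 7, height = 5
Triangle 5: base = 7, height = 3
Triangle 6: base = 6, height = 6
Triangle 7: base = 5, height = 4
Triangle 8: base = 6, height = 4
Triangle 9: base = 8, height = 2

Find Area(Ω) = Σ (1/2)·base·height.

(1/2)×8×5 + (1/2)×7×5 + (1/2)×5×3 + (1/2)×7×5 + (1/2)×7×3 + (1/2)×6×6 + (1/2)×5×4 + (1/2)×6×4 + (1/2)×8×2 = 121.0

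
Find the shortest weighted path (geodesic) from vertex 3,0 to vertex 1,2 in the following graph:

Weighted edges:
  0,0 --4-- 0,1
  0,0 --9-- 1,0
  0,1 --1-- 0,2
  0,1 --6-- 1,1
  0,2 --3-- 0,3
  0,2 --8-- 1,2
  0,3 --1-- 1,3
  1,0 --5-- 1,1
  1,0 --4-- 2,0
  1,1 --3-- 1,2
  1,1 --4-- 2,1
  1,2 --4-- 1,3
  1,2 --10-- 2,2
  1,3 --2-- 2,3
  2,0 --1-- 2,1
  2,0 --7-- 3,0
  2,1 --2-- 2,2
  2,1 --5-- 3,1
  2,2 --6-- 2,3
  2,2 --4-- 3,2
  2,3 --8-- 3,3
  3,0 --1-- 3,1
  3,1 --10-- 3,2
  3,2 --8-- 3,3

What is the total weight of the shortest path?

Shortest path: 3,0 → 3,1 → 2,1 → 1,1 → 1,2, total weight = 13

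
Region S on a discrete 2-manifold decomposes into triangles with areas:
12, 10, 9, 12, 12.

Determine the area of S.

12 + 10 + 9 + 12 + 12 = 55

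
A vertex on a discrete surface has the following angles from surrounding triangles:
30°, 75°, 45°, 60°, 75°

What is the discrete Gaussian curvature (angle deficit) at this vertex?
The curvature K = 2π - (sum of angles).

Sum of angles = 285°. K = 360° - 285° = 75°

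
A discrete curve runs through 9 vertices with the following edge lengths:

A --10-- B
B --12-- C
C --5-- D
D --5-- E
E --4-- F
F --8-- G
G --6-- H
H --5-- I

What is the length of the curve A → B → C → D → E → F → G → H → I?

Arc length = 10 + 12 + 5 + 5 + 4 + 8 + 6 + 5 = 55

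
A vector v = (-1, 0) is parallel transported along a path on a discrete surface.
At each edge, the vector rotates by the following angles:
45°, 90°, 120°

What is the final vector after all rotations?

Total rotation: 45° + 90° + 120° = 255° ≡ -105° (mod 360°). Final vector: (0.2588, 0.9659)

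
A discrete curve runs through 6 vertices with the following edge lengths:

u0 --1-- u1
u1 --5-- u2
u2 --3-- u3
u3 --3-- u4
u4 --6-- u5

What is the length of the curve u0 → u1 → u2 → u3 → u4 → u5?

Arc length = 1 + 5 + 3 + 3 + 6 = 18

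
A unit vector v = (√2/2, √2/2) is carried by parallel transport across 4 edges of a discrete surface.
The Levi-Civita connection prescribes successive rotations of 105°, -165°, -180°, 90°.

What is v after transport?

Total rotation: 105° + (-165°) + (-180°) + 90° = -150°. Final vector: (-0.2588, -0.9659)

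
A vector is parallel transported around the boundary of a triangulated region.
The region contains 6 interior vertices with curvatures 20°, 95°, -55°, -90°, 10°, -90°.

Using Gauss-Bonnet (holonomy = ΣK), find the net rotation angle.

Holonomy = total enclosed curvature = 20° + 95° + (-55°) + (-90°) + 10° + (-90°) = -110°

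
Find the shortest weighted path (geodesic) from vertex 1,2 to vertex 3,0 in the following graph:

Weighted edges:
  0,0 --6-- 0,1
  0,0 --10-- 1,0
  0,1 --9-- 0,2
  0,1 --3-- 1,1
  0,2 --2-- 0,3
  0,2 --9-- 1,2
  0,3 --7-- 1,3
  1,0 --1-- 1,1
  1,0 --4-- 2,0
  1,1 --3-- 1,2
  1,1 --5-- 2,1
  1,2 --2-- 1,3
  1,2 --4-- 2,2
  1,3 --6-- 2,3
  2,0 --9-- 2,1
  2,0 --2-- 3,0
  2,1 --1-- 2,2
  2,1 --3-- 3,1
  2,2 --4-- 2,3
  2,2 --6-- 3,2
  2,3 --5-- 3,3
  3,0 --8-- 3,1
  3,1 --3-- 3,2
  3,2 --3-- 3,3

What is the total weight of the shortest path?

Shortest path: 1,2 → 1,1 → 1,0 → 2,0 → 3,0, total weight = 10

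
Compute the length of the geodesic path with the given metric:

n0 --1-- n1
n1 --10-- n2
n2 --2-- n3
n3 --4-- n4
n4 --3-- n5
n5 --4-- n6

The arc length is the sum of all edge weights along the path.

Arc length = 1 + 10 + 2 + 4 + 3 + 4 = 24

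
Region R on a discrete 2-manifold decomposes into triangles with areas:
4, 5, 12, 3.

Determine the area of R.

4 + 5 + 12 + 3 = 24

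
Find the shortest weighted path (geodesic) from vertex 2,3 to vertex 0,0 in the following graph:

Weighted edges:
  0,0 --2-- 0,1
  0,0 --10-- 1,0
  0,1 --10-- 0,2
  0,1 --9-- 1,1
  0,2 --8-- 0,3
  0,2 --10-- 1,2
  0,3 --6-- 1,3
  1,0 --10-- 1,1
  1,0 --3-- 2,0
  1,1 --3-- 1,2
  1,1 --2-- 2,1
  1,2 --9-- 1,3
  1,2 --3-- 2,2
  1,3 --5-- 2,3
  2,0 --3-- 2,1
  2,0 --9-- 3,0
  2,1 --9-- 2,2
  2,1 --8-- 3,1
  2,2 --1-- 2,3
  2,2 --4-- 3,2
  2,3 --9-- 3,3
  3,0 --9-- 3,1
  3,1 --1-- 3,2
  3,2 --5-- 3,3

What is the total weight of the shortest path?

Shortest path: 2,3 → 2,2 → 1,2 → 1,1 → 0,1 → 0,0, total weight = 18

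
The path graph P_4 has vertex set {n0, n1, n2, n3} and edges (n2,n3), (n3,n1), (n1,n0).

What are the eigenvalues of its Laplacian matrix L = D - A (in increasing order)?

The path graph P_n has Laplacian eigenvalues λ_k = 2 − 2cos(kπ/n), k = 0, 1, …, n−1. Here n = 4:
k=0: 2 − 2cos(0) = 0.0; k=1: 2 − 2cos(π/4) = 0.5858; k=2: 2 − 2cos(π/2) = 2.0; k=3: 2 − 2cos(3π/4) = 3.4142.
Laplacian eigenvalues (increasing order): [0.0, 0.5858, 2.0, 3.4142]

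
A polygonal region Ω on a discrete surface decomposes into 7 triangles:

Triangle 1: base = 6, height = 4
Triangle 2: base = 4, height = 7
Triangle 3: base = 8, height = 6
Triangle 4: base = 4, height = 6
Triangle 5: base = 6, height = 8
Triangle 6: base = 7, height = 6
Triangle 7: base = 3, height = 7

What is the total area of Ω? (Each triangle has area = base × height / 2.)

(1/2)×6×4 + (1/2)×4×7 + (1/2)×8×6 + (1/2)×4×6 + (1/2)×6×8 + (1/2)×7×6 + (1/2)×3×7 = 117.5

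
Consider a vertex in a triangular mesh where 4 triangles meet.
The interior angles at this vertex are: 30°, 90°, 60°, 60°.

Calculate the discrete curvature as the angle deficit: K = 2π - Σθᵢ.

Sum of angles = 240°. K = 360° - 240° = 120°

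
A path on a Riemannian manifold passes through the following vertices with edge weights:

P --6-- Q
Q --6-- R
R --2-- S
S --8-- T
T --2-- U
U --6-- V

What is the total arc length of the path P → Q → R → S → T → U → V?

Arc length = 6 + 6 + 2 + 8 + 2 + 6 = 30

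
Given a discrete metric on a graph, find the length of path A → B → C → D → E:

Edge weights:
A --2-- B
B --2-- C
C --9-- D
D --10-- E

Arc length = 2 + 2 + 9 + 10 = 23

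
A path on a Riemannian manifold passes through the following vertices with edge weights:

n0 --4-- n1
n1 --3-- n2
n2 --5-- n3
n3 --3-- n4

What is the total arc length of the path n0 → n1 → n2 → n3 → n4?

Arc length = 4 + 3 + 5 + 3 = 15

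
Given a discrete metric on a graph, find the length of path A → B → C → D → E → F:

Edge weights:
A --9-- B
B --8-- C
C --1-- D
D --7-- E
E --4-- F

Arc length = 9 + 8 + 1 + 7 + 4 = 29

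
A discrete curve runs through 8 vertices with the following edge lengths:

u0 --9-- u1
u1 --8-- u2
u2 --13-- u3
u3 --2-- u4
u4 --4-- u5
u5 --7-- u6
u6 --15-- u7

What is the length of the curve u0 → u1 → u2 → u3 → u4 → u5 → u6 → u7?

Arc length = 9 + 8 + 13 + 2 + 4 + 7 + 15 = 58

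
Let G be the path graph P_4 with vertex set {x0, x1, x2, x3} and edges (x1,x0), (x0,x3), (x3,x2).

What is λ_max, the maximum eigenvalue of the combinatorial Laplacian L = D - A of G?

The path graph P_n has Laplacian eigenvalues λ_k = 2 − 2cos(kπ/n), k = 0, 1, …, n−1. Here n = 4:
k=0: 2 − 2cos(0) = 0.0; k=1: 2 − 2cos(π/4) = 0.5858; k=2: 2 − 2cos(π/2) = 2.0; k=3: 2 − 2cos(3π/4) = 3.4142.
Laplacian eigenvalues: [0.0, 0.5858, 2.0, 3.4142]. Largest eigenvalue (spectral radius) = 3.4142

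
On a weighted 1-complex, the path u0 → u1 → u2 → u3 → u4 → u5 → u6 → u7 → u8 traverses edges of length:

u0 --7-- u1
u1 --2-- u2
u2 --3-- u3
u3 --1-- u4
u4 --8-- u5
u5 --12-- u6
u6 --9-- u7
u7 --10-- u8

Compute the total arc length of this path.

Arc length = 7 + 2 + 3 + 1 + 8 + 12 + 9 + 10 = 52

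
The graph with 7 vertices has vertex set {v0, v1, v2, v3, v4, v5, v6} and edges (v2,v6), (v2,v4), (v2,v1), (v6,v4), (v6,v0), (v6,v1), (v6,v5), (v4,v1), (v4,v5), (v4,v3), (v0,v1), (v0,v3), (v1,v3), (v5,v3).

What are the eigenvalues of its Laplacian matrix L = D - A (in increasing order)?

Degrees: deg(v0) = 3, deg(v1) = 5, deg(v2) = 3, deg(v3) = 4, deg(v4) = 5, deg(v5) = 3, deg(v6) = 5.
L = D − A with rows/columns ordered (v0, v1, v2, v3, v4, v5, v6):
  [ 3, -1,  0, -1,  0,  0, -1]
  [-1,  5, -1, -1, -1,  0, -1]
  [ 0, -1,  3,  0, -1,  0, -1]
  [-1, -1,  0,  4, -1, -1,  0]
  [ 0, -1, -1, -1,  5, -1, -1]
  [ 0,  0,  0, -1, -1,  3, -1]
  [-1, -1, -1,  0, -1, -1,  5]
Characteristic polynomial: det(λI − L) = λ(λ² − 8λ + 14)(λ² − 9λ + 17)(λ² − 11λ + 29).
Roots: λ = 0; (λ² − 8λ + 14) = 0 ⇒ λ = 4 ± √2 ≈ 2.5858, 5.4142; (λ² − 9λ + 17) = 0 ⇒ λ = (9 ± √13)/2 ≈ 2.6972, 6.3028; (λ² − 11λ + 29) = 0 ⇒ λ = (11 ± √5)/2 ≈ 4.382, 6.618.
(Check: the roots sum (with multiplicity) to 28, matching trace L = Σdeg = 2·14 = 28.)
Laplacian eigenvalues (increasing order): [0.0, 2.5858, 2.6972, 4.382, 5.4142, 6.3028, 6.618]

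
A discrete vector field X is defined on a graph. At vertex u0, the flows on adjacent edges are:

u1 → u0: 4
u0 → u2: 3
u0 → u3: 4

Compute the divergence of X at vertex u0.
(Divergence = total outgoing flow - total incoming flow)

Divergence = sum of outgoing flows = (-4) + 3 + 4 = 3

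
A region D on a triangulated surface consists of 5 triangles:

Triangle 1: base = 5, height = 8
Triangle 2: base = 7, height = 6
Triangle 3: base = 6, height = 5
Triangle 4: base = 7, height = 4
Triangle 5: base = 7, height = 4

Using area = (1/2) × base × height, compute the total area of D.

(1/2)×5×8 + (1/2)×7×6 + (1/2)×6×5 + (1/2)×7×4 + (1/2)×7×4 = 84.0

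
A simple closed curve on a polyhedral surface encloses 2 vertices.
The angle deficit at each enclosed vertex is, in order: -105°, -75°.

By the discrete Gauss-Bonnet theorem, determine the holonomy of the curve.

Holonomy = total enclosed curvature = (-105°) + (-75°) = -180°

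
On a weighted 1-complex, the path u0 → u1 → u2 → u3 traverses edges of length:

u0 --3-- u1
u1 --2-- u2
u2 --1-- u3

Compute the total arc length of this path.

Arc length = 3 + 2 + 1 = 6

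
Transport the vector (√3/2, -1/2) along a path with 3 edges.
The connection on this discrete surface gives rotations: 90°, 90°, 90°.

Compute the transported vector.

Total rotation: 90° + 90° + 90° = 270° ≡ -90° (mod 360°). Final vector: (-0.5000, -0.8660)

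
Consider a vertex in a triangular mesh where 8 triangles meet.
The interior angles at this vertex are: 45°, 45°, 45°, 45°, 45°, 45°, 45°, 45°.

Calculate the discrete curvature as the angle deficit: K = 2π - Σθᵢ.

Sum of angles = 360°. K = 360° - 360° = 0° = 0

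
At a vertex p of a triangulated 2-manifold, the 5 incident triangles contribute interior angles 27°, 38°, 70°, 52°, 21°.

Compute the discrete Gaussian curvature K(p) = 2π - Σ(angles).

Sum of angles = 208°. K = 360° - 208° = 152° = 38π/45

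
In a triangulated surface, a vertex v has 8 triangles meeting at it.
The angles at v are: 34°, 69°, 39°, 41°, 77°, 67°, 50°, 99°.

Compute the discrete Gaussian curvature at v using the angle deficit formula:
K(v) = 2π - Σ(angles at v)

Sum of angles = 476°. K = 360° - 476° = -116° = -29π/45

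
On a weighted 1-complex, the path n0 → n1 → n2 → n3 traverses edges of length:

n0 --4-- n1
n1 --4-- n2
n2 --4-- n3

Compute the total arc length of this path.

Arc length = 4 + 4 + 4 = 12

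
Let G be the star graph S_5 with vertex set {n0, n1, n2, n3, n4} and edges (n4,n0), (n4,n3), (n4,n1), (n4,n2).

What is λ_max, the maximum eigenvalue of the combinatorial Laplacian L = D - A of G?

The star S_5 is the complete bipartite graph K_{1,4} (one hub of degree 4, 4 leaves of degree 1). The Laplacian spectrum of K_{p,q} is 0, p (multiplicity q−1), q (multiplicity p−1), p+q. With p = 1, q = 4: 0 once, 1 with multiplicity 3, and 5 once. (Check: trace L = sum of degrees = 8 = 3·1 + 5.)
Laplacian eigenvalues: [0.0, 1.0, 1.0, 1.0, 5.0]. Largest eigenvalue (spectral radius) = 5.0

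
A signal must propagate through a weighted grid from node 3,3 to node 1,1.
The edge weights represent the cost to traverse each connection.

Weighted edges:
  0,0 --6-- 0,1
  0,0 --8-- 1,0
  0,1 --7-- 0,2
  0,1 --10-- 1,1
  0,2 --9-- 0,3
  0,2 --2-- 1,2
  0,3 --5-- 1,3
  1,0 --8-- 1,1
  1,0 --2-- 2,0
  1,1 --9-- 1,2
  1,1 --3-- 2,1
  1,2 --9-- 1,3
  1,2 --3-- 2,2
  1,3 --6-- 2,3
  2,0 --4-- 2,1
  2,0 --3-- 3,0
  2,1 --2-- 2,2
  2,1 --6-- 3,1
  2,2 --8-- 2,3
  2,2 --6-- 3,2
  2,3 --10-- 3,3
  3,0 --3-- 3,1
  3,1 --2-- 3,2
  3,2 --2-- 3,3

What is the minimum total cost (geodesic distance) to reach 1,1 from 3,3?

Shortest path: 3,3 → 3,2 → 3,1 → 2,1 → 1,1, total weight = 13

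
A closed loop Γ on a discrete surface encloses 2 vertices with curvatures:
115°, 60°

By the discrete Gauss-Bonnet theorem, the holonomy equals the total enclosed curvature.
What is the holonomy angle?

Holonomy = total enclosed curvature = 115° + 60° = 175°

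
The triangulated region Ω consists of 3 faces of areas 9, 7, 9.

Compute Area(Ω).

9 + 7 + 9 = 25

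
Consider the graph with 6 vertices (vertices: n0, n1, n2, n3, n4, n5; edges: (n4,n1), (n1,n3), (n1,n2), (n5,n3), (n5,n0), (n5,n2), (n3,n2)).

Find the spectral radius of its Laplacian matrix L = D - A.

Degrees: deg(n0) = 1, deg(n1) = 3, deg(n2) = 3, deg(n3) = 3, deg(n4) = 1, deg(n5) = 3.
L = D − A with rows/columns ordered (n0, n1, n2, n3, n4, n5):
  [ 1,  0,  0,  0,  0, -1]
  [ 0,  3, -1, -1, -1,  0]
  [ 0, -1,  3, -1,  0, -1]
  [ 0, -1, -1,  3,  0, -1]
  [ 0, -1,  0,  0,  1,  0]
  [-1,  0, -1, -1,  0,  3]
Characteristic polynomial: det(λI − L) = λ(λ² − 4λ + 2)(λ² − 6λ + 6)(λ − 4).
Roots: λ = 0; (λ² − 4λ + 2) = 0 ⇒ λ = 2 ± √2 ≈ 0.5858, 3.4142; (λ² − 6λ + 6) = 0 ⇒ λ = 3 ± √3 ≈ 1.2679, 4.7321; (λ − 4) = 0 ⇒ λ = 4.
(Check: the roots sum (with multiplicity) to 14, matching trace L = Σdeg = 2·7 = 14.)
Laplacian eigenvalues: [0.0, 0.5858, 1.2679, 3.4142, 4.0, 4.7321]. Largest eigenvalue (spectral radius) = 4.7321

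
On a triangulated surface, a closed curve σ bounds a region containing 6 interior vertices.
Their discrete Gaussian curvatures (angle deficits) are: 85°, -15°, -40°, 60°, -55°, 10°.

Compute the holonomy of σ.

Holonomy = total enclosed curvature = 85° + (-15°) + (-40°) + 60° + (-55°) + 10° = 45°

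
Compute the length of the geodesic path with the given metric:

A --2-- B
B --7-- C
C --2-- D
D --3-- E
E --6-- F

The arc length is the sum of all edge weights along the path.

Arc length = 2 + 7 + 2 + 3 + 6 = 20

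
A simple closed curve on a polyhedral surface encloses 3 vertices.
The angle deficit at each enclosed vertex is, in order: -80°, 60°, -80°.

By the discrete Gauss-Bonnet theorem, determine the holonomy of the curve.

Holonomy = total enclosed curvature = (-80°) + 60° + (-80°) = -100°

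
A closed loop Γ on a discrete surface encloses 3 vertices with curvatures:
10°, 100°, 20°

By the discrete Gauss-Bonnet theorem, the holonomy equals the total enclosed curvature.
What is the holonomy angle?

Holonomy = total enclosed curvature = 10° + 100° + 20° = 130°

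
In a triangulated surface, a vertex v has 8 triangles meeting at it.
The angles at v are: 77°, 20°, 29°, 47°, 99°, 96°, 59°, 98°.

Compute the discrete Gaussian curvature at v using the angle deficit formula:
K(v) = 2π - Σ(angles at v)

Sum of angles = 525°. K = 360° - 525° = -165° = -11π/12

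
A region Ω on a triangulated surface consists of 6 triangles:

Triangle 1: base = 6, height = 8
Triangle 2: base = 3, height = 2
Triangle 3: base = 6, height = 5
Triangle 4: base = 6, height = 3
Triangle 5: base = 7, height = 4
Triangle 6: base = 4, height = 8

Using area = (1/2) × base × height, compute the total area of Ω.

(1/2)×6×8 + (1/2)×3×2 + (1/2)×6×5 + (1/2)×6×3 + (1/2)×7×4 + (1/2)×4×8 = 81.0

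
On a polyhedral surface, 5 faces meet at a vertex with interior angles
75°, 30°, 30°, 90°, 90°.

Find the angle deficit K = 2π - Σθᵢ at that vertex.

Sum of angles = 315°. K = 360° - 315° = 45° = π/4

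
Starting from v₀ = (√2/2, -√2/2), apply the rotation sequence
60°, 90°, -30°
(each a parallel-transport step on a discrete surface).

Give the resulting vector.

Total rotation: 60° + 90° + (-30°) = 120°. Final vector: (0.2588, 0.9659)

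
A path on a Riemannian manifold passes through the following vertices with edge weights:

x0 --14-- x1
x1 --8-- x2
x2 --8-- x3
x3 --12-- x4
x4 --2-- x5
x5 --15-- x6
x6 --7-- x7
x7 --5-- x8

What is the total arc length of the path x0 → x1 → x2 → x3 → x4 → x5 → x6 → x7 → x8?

Arc length = 14 + 8 + 8 + 12 + 2 + 15 + 7 + 5 = 71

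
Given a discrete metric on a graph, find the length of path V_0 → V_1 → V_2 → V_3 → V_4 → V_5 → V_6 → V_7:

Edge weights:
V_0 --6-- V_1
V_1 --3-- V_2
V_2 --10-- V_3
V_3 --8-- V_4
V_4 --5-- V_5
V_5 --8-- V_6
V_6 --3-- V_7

Arc length = 6 + 3 + 10 + 8 + 5 + 8 + 3 = 43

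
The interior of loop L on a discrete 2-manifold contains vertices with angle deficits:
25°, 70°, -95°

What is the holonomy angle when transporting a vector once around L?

Holonomy = total enclosed curvature = 25° + 70° + (-95°) = 0°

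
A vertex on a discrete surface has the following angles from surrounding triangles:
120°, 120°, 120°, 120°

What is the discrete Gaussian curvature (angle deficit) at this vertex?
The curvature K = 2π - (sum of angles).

Sum of angles = 480°. K = 360° - 480° = -120°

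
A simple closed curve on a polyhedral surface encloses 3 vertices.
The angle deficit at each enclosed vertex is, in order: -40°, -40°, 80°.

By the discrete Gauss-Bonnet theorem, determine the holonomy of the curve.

Holonomy = total enclosed curvature = (-40°) + (-40°) + 80° = 0°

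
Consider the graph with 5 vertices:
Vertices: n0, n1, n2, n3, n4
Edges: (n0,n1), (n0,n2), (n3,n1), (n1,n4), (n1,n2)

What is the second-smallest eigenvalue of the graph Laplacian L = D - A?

Degrees: deg(n0) = 2, deg(n1) = 4, deg(n2) = 2, deg(n3) = 1, deg(n4) = 1.
L = D − A with rows/columns ordered (n0, n1, n2, n3, n4):
  [ 2, -1, -1,  0,  0]
  [-1,  4, -1, -1, -1]
  [-1, -1,  2,  0,  0]
  [ 0, -1,  0,  1,  0]
  [ 0, -1,  0,  0,  1]
Characteristic polynomial: det(λI − L) = λ(λ − 1)²(λ − 3)(λ − 5).
Roots: λ = 0; (λ − 1) = 0 ⇒ λ = 1 (multiplicity 2); (λ − 3) = 0 ⇒ λ = 3; (λ − 5) = 0 ⇒ λ = 5.
(Check: the roots sum (with multiplicity) to 10, matching trace L = Σdeg = 2·5 = 10.)
Laplacian eigenvalues: [0.0, 1.0, 1.0, 3.0, 5.0]. Algebraic connectivity (smallest non-zero eigenvalue) = 1.0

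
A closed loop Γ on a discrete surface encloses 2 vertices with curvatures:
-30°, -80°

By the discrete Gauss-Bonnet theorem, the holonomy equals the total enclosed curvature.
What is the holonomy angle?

Holonomy = total enclosed curvature = (-30°) + (-80°) = -110°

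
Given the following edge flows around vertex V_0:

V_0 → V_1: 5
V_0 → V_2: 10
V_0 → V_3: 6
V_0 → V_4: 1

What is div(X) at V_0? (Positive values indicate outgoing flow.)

Divergence = sum of outgoing flows = 5 + 10 + 6 + 1 = 22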